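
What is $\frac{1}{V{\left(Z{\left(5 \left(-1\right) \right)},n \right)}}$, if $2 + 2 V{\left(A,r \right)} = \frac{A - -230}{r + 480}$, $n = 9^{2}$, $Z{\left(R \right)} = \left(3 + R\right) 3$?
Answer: $- \frac{561}{449} \approx -1.2494$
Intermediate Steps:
$Z{\left(R \right)} = 9 + 3 R$
$n = 81$
$V{\left(A,r \right)} = -1 + \frac{230 + A}{2 \left(480 + r\right)}$ ($V{\left(A,r \right)} = -1 + \frac{\left(A - -230\right) \frac{1}{r + 480}}{2} = -1 + \frac{\left(A + \left(-117 + 347\right)\right) \frac{1}{480 + r}}{2} = -1 + \frac{\left(A + 230\right) \frac{1}{480 + r}}{2} = -1 + \frac{\left(230 + A\right) \frac{1}{480 + r}}{2} = -1 + \frac{\frac{1}{480 + r} \left(230 + A\right)}{2} = -1 + \frac{230 + A}{2 \left(480 + r\right)}$)
$\frac{1}{V{\left(Z{\left(5 \left(-1\right) \right)},n \right)}} = \frac{1}{\frac{1}{480 + 81} \left(-365 + \frac{9 + 3 \cdot 5 \left(-1\right)}{2} - 81\right)} = \frac{1}{\frac{1}{561} \left(-365 + \frac{9 + 3 \left(-5\right)}{2} - 81\right)} = \frac{1}{\frac{1}{561} \left(-365 + \frac{9 - 15}{2} - 81\right)} = \frac{1}{\frac{1}{561} \left(-365 + \frac{1}{2} \left(-6\right) - 81\right)} = \frac{1}{\frac{1}{561} \left(-365 - 3 - 81\right)} = \frac{1}{\frac{1}{561} \left(-449\right)} = \frac{1}{- \frac{449}{561}} = - \frac{561}{449}$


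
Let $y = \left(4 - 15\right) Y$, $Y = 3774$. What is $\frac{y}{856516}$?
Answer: $- \frac{20757}{428258} \approx -0.048468$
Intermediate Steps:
$y = -41514$ ($y = \left(4 - 15\right) 3774 = \left(-11\right) 3774 = -41514$)
$\frac{y}{856516} = - \frac{41514}{856516} = \left(-41514\right) \frac{1}{856516} = - \frac{20757}{428258}$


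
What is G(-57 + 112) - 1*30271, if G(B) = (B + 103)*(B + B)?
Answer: -12891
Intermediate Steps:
G(B) = 2*B*(103 + B) (G(B) = (103 + B)*(2*B) = 2*B*(103 + B))
G(-57 + 112) - 1*30271 = 2*(-57 + 112)*(103 + (-57 + 112)) - 1*30271 = 2*55*(103 + 55) - 30271 = 2*55*158 - 30271 = 17380 - 30271 = -12891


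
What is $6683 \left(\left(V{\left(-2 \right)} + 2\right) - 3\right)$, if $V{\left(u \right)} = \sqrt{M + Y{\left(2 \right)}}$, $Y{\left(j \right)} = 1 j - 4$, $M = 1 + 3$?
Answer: $-6683 + 6683 \sqrt{2} \approx 2768.2$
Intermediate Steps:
$M = 4$
$Y{\left(j \right)} = -4 + j$ ($Y{\left(j \right)} = j - 4 = -4 + j$)
$V{\left(u \right)} = \sqrt{2}$ ($V{\left(u \right)} = \sqrt{4 + \left(-4 + 2\right)} = \sqrt{4 - 2} = \sqrt{2}$)
$6683 \left(\left(V{\left(-2 \right)} + 2\right) - 3\right) = 6683 \left(\left(\sqrt{2} + 2\right) - 3\right) = 6683 \left(\left(2 + \sqrt{2}\right) - 3\right) = 6683 \left(-1 + \sqrt{2}\right) = -6683 + 6683 \sqrt{2}$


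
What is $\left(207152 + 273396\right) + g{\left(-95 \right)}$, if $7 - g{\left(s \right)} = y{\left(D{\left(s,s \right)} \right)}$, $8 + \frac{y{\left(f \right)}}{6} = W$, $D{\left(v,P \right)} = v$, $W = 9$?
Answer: $480549$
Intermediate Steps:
$y{\left(f \right)} = 6$ ($y{\left(f \right)} = -48 + 6 \cdot 9 = -48 + 54 = 6$)
$g{\left(s \right)} = 1$ ($g{\left(s \right)} = 7 - 6 = 1$)
$\left(207152 + 273396\right) + g{\left(-95 \right)} = \left(207152 + 273396\right) + 1 = 480548 + 1 = 480549$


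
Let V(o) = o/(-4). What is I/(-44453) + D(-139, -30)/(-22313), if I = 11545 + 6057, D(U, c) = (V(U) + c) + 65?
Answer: -1583416091/3967519156 ≈ -0.39909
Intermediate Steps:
V(o) = -o/4 (V(o) = o*(-¼) = -o/4)
D(U, c) = 65 + c - U/4 (D(U, c) = (-U/4 + c) + 65 = (c - U/4) + 65 = 65 + c - U/4)
I = 17602
I/(-44453) + D(-139, -30)/(-22313) = 17602/(-44453) + (65 - 30 - ¼*(-139))/(-22313) = 17602*(-1/44453) + (65 - 30 + 139/4)*(-1/22313) = -17602/44453 + (279/4)*(-1/22313) = -17602/44453 - 279/89252 = -1583416091/3967519156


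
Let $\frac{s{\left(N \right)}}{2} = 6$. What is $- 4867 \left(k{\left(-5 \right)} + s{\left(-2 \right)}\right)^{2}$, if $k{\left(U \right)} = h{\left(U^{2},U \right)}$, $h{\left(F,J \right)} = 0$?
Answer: $-700848$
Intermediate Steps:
$s{\left(N \right)} = 12$ ($s{\left(N \right)} = 2 \cdot 6 = 12$)
$k{\left(U \right)} = 0$
$- 4867 \left(k{\left(-5 \right)} + s{\left(-2 \right)}\right)^{2} = - 4867 \left(0 + 12\right)^{2} = - 4867 \cdot 12^{2} = \left(-4867\right) 144 = -700848$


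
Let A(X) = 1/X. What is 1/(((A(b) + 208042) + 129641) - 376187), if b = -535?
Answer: -535/20599641 ≈ -2.5971e-5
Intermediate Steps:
1/(((A(b) + 208042) + 129641) - 376187) = 1/(((1/(-535) + 208042) + 129641) - 376187) = 1/(((-1/535 + 208042) + 129641) - 376187) = 1/((111302469/535 + 129641) - 376187) = 1/(180660404/535 - 376187) = 1/(-20599641/535) = -535/20599641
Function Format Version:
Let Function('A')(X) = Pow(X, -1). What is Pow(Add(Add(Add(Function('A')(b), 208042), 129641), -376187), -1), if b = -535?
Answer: Rational(-535, 20599641) ≈ -2.5971e-5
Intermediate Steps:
Pow(Add(Add(Add(Function('A')(b), 208042), 129641), -376187), -1) = Pow(Add(Add(Add(Pow(-535, -1), 208042), 129641), -376187), -1) = Pow(Add(Add(Add(Rational(-1, 535), 208042), 129641), -376187), -1) = Pow(Add(Add(Rational(111302469, 535), 129641), -376187), -1) = Pow(Add(Rational(180660404, 535), -376187), -1) = Pow(Rational(-20599641, 535), -1) = Rational(-535, 20599641)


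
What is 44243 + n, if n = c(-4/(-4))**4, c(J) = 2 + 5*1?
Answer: 46644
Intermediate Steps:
c(J) = 7 (c(J) = 2 + 5 = 7)
n = 2401 (n = 7**4 = 2401)
44243 + n = 44243 + 2401 = 46644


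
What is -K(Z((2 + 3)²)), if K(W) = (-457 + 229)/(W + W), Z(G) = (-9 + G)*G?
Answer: 57/200 ≈ 0.28500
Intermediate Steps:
Z(G) = G*(-9 + G)
K(W) = -114/W (K(W) = -228*1/(2*W) = -114/W)
-K(Z((2 + 3)²)) = -(-114)/((2 + 3)²*(-9 + (2 + 3)²)) = -(-114)/(5²*(-9 + 5²)) = -(-114)/(25*(-9 + 25)) = -(-114)/(25*16) = -(-114)/400 = -1*(-57/200) = 57/200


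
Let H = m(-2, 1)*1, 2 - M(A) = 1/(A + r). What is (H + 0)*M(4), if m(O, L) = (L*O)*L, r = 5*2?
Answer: -27/7 ≈ -3.8571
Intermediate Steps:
r = 10
m(O, L) = O*L**2
M(A) = 2 - 1/(10 + A) (M(A) = 2 - 1/(A + 10) = 2 - 1/(10 + A))
H = -2 (H = -2*1**2*1 = -2*1*1 = -2*1 = -2)
(H + 0)*M(4) = (-2 + 0)*((19 + 2*4)/(10 + 4)) = -2*(19 + 8)/14 = -27/7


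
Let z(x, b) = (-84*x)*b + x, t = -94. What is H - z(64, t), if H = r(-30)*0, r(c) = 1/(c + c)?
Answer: -505408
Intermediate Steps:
z(x, b) = x - 84*b*x (z(x, b) = -84*b*x + x = x - 84*b*x)
r(c) = 1/(2*c)
H = 0 (H = ((½)/(-30))*0 = ((½)*(-1/30))*0 = -1/60*0 = 0)
H - z(64, t) = 0 - 64*(1 - 84*(-94)) = 0 - 64*(1 + 7896) = 0 - 64*7897 = 0 - 1*505408 = 0 - 505408 = -505408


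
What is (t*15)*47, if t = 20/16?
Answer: 3525/4 ≈ 881.25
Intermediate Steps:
t = 5/4 (t = 20*(1/16) = 5/4 ≈ 1.2500)
(t*15)*47 = ((5/4)*15)*47 = (75/4)*47 = 3525/4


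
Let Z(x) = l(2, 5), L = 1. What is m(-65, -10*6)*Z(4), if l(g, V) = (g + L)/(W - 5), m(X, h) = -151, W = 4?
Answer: 453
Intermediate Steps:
l(g, V) = -1 - g (l(g, V) = (g + 1)/(4 - 5) = (1 + g)/(-1) = (1 + g)*(-1) = -1 - g)
Z(x) = -3 (Z(x) = -1 - 1*2 = -1 - 2 = -3)
m(-65, -10*6)*Z(4) = -151*(-3) = 453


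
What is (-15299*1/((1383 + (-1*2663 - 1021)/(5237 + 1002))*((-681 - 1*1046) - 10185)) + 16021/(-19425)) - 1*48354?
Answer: -869389199528417621/17979368563800 ≈ -48355.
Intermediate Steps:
(-15299*1/((1383 + (-1*2663 - 1021)/(5237 + 1002))*((-681 - 1*1046) - 10185)) + 16021/(-19425)) - 1*48354 = (-15299*1/((1383 + (-2663 - 1021)/6239)*((-681 - 1046) - 10185)) + 16021*(-1/19425)) - 48354 = (-15299*1/((-1727 - 10185)*(1383 - 3684*1/6239)) - 433/525) - 48354 = (-15299*(-1/(11912*(1383 - 3684/6239))) - 433/525) - 48354 = (-15299/((-11912*8624853/6239)) - 433/525) - 48354 = (-15299/(-102739248936/6239) - 433/525) - 48354 = (-15299*(-6239/102739248936) - 433/525) - 48354 = (95450461/102739248936 - 433/525) - 48354 = -14811994432421/17979368563800 - 48354 = -869389199528417621/17979368563800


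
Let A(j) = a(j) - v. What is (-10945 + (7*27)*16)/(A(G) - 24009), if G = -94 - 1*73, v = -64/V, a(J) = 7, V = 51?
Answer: 403971/1224038 ≈ 0.33003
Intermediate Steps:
v = -64/51 ≈ -1.2549
G = -167 (G = -94 - 73 = -167)
A(j) = 421/51 (A(j) = 7 - 1*(-64/51) = 7 + 64/51 = 421/51)
(-10945 + (7*27)*16)/(A(G) - 24009) = (-10945 + (7*27)*16)/(421/51 - 24009) = (-10945 + 189*16)/(-1224038/51) = (-10945 + 3024)*(-51/1224038) = -7921*(-51/1224038) = 403971/1224038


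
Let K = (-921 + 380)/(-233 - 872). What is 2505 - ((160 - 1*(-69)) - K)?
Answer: 2515521/1105 ≈ 2276.5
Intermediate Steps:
K = 541/1105 (K = -541/(-1105) = -541*(-1/1105) = 541/1105 ≈ 0.48959)
2505 - ((160 - 1*(-69)) - K) = 2505 - ((160 - 1*(-69)) - 1*541/1105) = 2505 - ((160 + 69) - 541/1105) = 2505 - (229 - 541/1105) = 2505 - 1*252504/1105 = 2505 - 252504/1105 = 2515521/1105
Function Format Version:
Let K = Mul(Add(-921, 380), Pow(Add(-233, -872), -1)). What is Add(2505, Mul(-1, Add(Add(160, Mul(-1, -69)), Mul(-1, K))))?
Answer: Rational(2515521, 1105) ≈ 2276.5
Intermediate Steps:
K = Rational(541, 1105) (K = Mul(-541, Pow(-1105, -1)) = Mul(-541, Rational(-1, 1105)) = Rational(541, 1105) ≈ 0.48959)
Add(2505, Mul(-1, Add(Add(160, Mul(-1, -69)), Mul(-1, K)))) = Add(2505, Mul(-1, Add(Add(160, Mul(-1, -69)), Mul(-1, Rational(541, 1105))))) = Add(2505, Mul(-1, Add(Add(160, 69), Rational(-541, 1105)))) = Add(2505, Mul(-1, Add(229, Rational(-541, 1105)))) = Add(2505, Mul(-1, Rational(252504, 1105))) = Add(2505, Rational(-252504, 1105)) = Rational(2515521, 1105)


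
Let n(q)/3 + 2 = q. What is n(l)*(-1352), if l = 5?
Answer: -12168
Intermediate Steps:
n(q) = -6 + 3*q
n(l)*(-1352) = (-6 + 3*5)*(-1352) = (-6 + 15)*(-1352) = 9*(-1352) = -12168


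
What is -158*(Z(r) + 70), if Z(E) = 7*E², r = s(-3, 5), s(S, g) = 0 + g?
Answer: -38710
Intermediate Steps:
s(S, g) = g
r = 5
-158*(Z(r) + 70) = -158*(7*5² + 70) = -158*(7*25 + 70) = -158*(175 + 70) = -158*245 = -38710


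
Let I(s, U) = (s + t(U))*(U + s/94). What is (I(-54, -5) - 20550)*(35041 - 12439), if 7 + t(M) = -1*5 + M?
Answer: -21409699296/47 ≈ -4.5553e+8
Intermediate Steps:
t(M) = -12 + M (t(M) = -7 + (-1*5 + M) = -7 + (-5 + M) = -12 + M)
I(s, U) = (U + s/94)*(-12 + U + s) (I(s, U) = (s + (-12 + U))*(U + s/94) = (-12 + U + s)*(U + s*(1/94)) = (-12 + U + s)*(U + s/94) = (U + s/94)*(-12 + U + s))
(I(-54, -5) - 20550)*(35041 - 12439) = (((1/94)*(-54)² - 5*(-54) - 5*(-12 - 5) + (1/94)*(-54)*(-12 - 5)) - 20550)*(35041 - 12439) = (((1/94)*2916 + 270 - 5*(-17) + (1/94)*(-54)*(-17)) - 20550)*22602 = ((1458/47 + 270 + 85 + 459/47) - 20550)*22602 = (18602/47 - 20550)*22602 = -947248/47*22602 = -21409699296/47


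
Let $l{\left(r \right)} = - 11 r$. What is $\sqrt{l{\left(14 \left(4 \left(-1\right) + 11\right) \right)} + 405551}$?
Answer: $\sqrt{404473} \approx 635.98$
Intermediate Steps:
$\sqrt{l{\left(14 \left(4 \left(-1\right) + 11\right) \right)} + 405551} = \sqrt{- 11 \cdot 14 \left(4 \left(-1\right) + 11\right) + 405551} = \sqrt{- 11 \cdot 14 \left(-4 + 11\right) + 405551} = \sqrt{- 11 \cdot 14 \cdot 7 + 405551} = \sqrt{\left(-11\right) 98 + 405551} = \sqrt{-1078 + 405551} = \sqrt{404473}$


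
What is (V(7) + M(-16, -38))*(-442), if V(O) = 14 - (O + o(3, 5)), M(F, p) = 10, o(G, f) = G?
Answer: -6188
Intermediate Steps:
V(O) = 11 - O (V(O) = 14 - (O + 3) = 14 - (3 + O) = 14 + (-3 - O) = 11 - O)
(V(7) + M(-16, -38))*(-442) = ((11 - 1*7) + 10)*(-442) = ((11 - 7) + 10)*(-442) = (4 + 10)*(-442) = 14*(-442) = -6188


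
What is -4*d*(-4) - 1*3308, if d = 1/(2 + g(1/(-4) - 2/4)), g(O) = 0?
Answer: -3300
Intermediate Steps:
d = 1/2 (d = 1/(2 + 0) = 1/2 ≈ 0.50000)
-4*d*(-4) - 1*3308 = -4*1/2*(-4) - 1*3308 = -2*(-4) - 3308 = 8 - 3308 = -3300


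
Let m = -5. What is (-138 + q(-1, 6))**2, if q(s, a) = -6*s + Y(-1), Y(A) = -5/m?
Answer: 17161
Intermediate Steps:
Y(A) = 1 (Y(A) = -5/(-5) = -5*(-1/5) = 1)
q(s, a) = 1 - 6*s (q(s, a) = -6*s + 1 = 1 - 6*s)
(-138 + q(-1, 6))**2 = (-138 + (1 - 6*(-1)))**2 = (-138 + (1 + 6))**2 = (-138 + 7)**2 = (-131)**2 = 17161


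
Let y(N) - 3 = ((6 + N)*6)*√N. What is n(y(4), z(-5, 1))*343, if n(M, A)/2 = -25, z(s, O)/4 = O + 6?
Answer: -17150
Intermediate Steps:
z(s, O) = 24 + 4*O (z(s, O) = 4*(O + 6) = 4*(6 + O) = 24 + 4*O)
y(N) = 3 + √N*(36 + 6*N) (y(N) = 3 + ((6 + N)*6)*√N = 3 + (36 + 6*N)*√N = 3 + √N*(36 + 6*N))
n(M, A) = -50 (n(M, A) = 2*(-25) = -50)
n(y(4), z(-5, 1))*343 = -50*343 = -17150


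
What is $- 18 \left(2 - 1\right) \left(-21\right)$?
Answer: $378$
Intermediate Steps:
$- 18 \left(2 - 1\right) \left(-21\right) = \left(-18\right) 1 \left(-21\right) = \left(-18\right) \left(-21\right) = 378$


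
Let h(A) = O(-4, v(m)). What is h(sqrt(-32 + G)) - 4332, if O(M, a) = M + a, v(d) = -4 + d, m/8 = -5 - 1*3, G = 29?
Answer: -4404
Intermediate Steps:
m = -64 (m = 8*(-5 - 1*3) = 8*(-5 - 3) = 8*(-8) = -64)
h(A) = -72 (h(A) = -4 + (-4 - 64) = -4 - 68 = -72)
h(sqrt(-32 + G)) - 4332 = -72 - 4332 = -4404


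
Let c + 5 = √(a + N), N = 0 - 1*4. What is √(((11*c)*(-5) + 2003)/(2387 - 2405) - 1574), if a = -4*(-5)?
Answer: I*√15195/3 ≈ 41.089*I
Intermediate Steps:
a = 20
N = -4 (N = 0 - 4 = -4)
c = -1 (c = -5 + √(20 - 4) = -5 + √16 = -5 + 4 = -1)
√(((11*c)*(-5) + 2003)/(2387 - 2405) - 1574) = √(((11*(-1))*(-5) + 2003)/(2387 - 2405) - 1574) = √((-11*(-5) + 2003)/(-18) - 1574) = √((55 + 2003)*(-1/18) - 1574) = √(2058*(-1/18) - 1574) = √(-343/3 - 1574) = √(-5065/3) = I*√15195/3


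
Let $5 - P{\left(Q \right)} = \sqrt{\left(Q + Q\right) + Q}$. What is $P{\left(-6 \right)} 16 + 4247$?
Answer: $4327 - 48 i \sqrt{2} \approx 4327.0 - 67.882 i$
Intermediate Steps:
$P{\left(Q \right)} = 5 - \sqrt{3} \sqrt{Q}$ ($P{\left(Q \right)} = 5 - \sqrt{\left(Q + Q\right) + Q} = 5 - \sqrt{2 Q + Q} = 5 - \sqrt{3 Q} = 5 - \sqrt{3} \sqrt{Q}$)
$P{\left(-6 \right)} 16 + 4247 = \left(5 - \sqrt{3} \sqrt{-6}\right) 16 + 4247 = \left(5 - \sqrt{3} i \sqrt{6}\right) 16 + 4247 = \left(5 - 3 i \sqrt{2}\right) 16 + 4247 = \left(80 - 48 i \sqrt{2}\right) + 4247 = 4327 - 48 i \sqrt{2}$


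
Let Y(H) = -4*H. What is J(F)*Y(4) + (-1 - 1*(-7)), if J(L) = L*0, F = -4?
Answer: 6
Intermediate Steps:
J(L) = 0
J(F)*Y(4) + (-1 - 1*(-7)) = 0*(-4*4) + (-1 - 1*(-7)) = 0*(-16) + (-1 + 7) = 0 + 6 = 6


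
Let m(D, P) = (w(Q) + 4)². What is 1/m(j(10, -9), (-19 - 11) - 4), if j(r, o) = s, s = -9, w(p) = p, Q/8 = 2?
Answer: 1/400 ≈ 0.0025000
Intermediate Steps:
Q = 16 (Q = 8*2 = 16)
j(r, o) = -9
m(D, P) = 400 (m(D, P) = (16 + 4)² = 20² = 400)
1/m(j(10, -9), (-19 - 11) - 4) = 1/400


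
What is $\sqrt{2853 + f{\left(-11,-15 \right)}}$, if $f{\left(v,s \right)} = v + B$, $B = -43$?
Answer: $3 \sqrt{311} \approx 52.906$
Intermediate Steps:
$f{\left(v,s \right)} = -43 + v$ ($f{\left(v,s \right)} = v - 43 = -43 + v$)
$\sqrt{2853 + f{\left(-11,-15 \right)}} = \sqrt{2853 - 54} = \sqrt{2799} = 3 \sqrt{311}$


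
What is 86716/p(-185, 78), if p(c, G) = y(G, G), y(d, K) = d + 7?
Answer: 86716/85 ≈ 1020.2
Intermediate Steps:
y(d, K) = 7 + d
p(c, G) = 7 + G
86716/p(-185, 78) = 86716/(7 + 78) = 86716/85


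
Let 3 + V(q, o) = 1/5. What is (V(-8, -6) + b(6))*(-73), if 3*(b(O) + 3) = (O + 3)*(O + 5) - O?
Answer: -9198/5 ≈ -1839.6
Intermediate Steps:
b(O) = -3 - O/3 + (3 + O)*(5 + O)/3 (b(O) = -3 + ((O + 3)*(O + 5) - O)/3 = -3 + ((3 + O)*(5 + O) - O)/3 = -3 + (-O + (3 + O)*(5 + O))/3 = -3 + (-O/3 + (3 + O)*(5 + O)/3) = -3 - O/3 + (3 + O)*(5 + O)/3)
V(q, o) = -14/5 (V(q, o) = -3 + 1/5 = -14/5)
(V(-8, -6) + b(6))*(-73) = (-14/5 + (2 + (1/3)*6**2 + (7/3)*6))*(-73) = (-14/5 + (2 + (1/3)*36 + 14))*(-73) = (-14/5 + (2 + 12 + 14))*(-73) = (-14/5 + 28)*(-73) = (126/5)*(-73) = -9198/5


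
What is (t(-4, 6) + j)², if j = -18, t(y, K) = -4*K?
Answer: 1764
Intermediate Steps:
(t(-4, 6) + j)² = (-4*6 - 18)² = (-24 - 18)² = (-42)² = 1764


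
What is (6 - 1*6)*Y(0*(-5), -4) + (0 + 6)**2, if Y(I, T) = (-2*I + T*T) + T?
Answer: 36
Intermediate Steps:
Y(I, T) = T + T**2 - 2*I (Y(I, T) = (-2*I + T**2) + T = (T**2 - 2*I) + T = T + T**2 - 2*I)
(6 - 1*6)*Y(0*(-5), -4) + (0 + 6)**2 = (6 - 1*6)*(-4 + (-4)**2 - 0*(-5)) + (0 + 6)**2 = (6 - 6)*(-4 + 16 - 2*0) + 6**2 = 0*(-4 + 16 + 0) + 36 = 0*12 + 36 = 0 + 36 = 36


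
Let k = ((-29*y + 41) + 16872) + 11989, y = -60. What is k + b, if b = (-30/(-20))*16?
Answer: 30666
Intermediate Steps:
b = 24 (b = -1/20*(-30)*16 = (3/2)*16 = 24)
k = 30642 (k = ((-29*(-60) + 41) + 16872) + 11989 = ((1740 + 41) + 16872) + 11989 = (1781 + 16872) + 11989 = 18653 + 11989 = 30642)
k + b = 30642 + 24 = 30666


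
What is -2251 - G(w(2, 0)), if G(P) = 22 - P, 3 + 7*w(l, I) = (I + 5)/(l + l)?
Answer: -9093/4 ≈ -2273.3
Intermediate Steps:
w(l, I) = -3/7 + (5 + I)/(14*l) (w(l, I) = -3/7 + ((I + 5)/(l + l))/7 = -3/7 + ((5 + I)/((2*l)))/7 = -3/7 + ((5 + I)*(1/(2*l)))/7 = -3/7 + ((5 + I)/(2*l))/7 = -3/7 + (5 + I)/(14*l))
-2251 - G(w(2, 0)) = -2251 - (22 - (5 + 0 - 6*2)/(14*2)) = -2251 - (22 - (5 + 0 - 12)/(14*2)) = -2251 - (22 - (-7)/(14*2)) = -2251 - (22 - 1*(-1/4)) = -2251 - (22 + 1/4) = -2251 - 1*89/4 = -2251 - 89/4 = -9093/4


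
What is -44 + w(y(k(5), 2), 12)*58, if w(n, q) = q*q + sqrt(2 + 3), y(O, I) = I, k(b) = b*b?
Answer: 8308 + 58*sqrt(5) ≈ 8437.7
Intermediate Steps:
k(b) = b**2
w(n, q) = sqrt(5) + q**2 (w(n, q) = q**2 + sqrt(5) = sqrt(5) + q**2)
-44 + w(y(k(5), 2), 12)*58 = -44 + (sqrt(5) + 12**2)*58 = -44 + (sqrt(5) + 144)*58 = -44 + (144 + sqrt(5))*58 = -44 + (8352 + 58*sqrt(5)) = 8308 + 58*sqrt(5)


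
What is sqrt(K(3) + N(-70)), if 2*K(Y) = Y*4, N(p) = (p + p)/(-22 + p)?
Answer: sqrt(3979)/23 ≈ 2.7426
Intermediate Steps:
N(p) = 2*p/(-22 + p) (N(p) = (2*p)/(-22 + p) = 2*p/(-22 + p))
K(Y) = 2*Y (K(Y) = (Y*4)/2 = (4*Y)/2 = 2*Y)
sqrt(K(3) + N(-70)) = sqrt(2*3 + 2*(-70)/(-22 - 70)) = sqrt(6 + 2*(-70)/(-92)) = sqrt(6 + 2*(-70)*(-1/92)) = sqrt(6 + 35/23) = sqrt(173/23) = sqrt(3979)/23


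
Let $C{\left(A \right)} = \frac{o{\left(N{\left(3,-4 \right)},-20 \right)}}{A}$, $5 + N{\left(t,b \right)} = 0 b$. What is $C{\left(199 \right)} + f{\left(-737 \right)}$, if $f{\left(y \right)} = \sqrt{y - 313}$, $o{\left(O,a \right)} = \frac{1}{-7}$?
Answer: $- \frac{1}{1393} + 5 i \sqrt{42} \approx -0.00071788 + 32.404 i$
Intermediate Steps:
$N{\left(t,b \right)} = -5$ ($N{\left(t,b \right)} = -5 + 0 b = -5 + 0 = -5$)
$o{\left(O,a \right)} = - \frac{1}{7}$
$C{\left(A \right)} = - \frac{1}{7 A}$
$f{\left(y \right)} = \sqrt{-313 + y}$
$C{\left(199 \right)} + f{\left(-737 \right)} = - \frac{1}{7 \cdot 199} + \sqrt{-313 - 737} = \left(- \frac{1}{7}\right) \frac{1}{199} + \sqrt{-1050} = - \frac{1}{1393} + 5 i \sqrt{42}$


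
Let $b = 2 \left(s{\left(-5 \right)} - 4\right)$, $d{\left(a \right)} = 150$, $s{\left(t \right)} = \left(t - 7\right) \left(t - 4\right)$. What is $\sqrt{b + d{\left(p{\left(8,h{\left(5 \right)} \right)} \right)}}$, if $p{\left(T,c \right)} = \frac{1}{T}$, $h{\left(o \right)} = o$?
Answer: $\sqrt{358} \approx 18.921$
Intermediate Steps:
$s{\left(t \right)} = \left(-7 + t\right) \left(-4 + t\right)$
$b = 208$ ($b = 2 \left(\left(28 + \left(-5\right)^{2} - -55\right) - 4\right) = 2 \left(\left(28 + 25 + 55\right) - 4\right) = 2 \left(108 - 4\right) = 2 \cdot 104 = 208$)
$\sqrt{b + d{\left(p{\left(8,h{\left(5 \right)} \right)} \right)}} = \sqrt{208 + 150} = \sqrt{358}$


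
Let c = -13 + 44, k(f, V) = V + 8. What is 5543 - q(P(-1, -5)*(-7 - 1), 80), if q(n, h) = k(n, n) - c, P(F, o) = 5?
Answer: 5606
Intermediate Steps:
k(f, V) = 8 + V
c = 31
q(n, h) = -23 + n (q(n, h) = (8 + n) - 1*31 = (8 + n) - 31 = -23 + n)
5543 - q(P(-1, -5)*(-7 - 1), 80) = 5543 - (-23 + 5*(-7 - 1)) = 5543 - (-23 + 5*(-8)) = 5543 - (-23 - 40) = 5543 - 1*(-63) = 5543 + 63 = 5606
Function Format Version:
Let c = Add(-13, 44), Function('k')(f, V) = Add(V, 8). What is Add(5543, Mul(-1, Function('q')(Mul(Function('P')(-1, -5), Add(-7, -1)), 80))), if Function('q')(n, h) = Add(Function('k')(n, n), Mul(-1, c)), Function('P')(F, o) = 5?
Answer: 5606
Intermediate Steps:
Function('k')(f, V) = Add(8, V)
c = 31
Function('q')(n, h) = Add(-23, n) (Function('q')(n, h) = Add(Add(8, n), Mul(-1, 31)) = Add(Add(8, n), -31) = Add(-23, n))
Add(5543, Mul(-1, Function('q')(Mul(Function('P')(-1, -5), Add(-7, -1)), 80))) = Add(5543, Mul(-1, Add(-23, Mul(5, Add(-7, -1))))) = Add(5543, Mul(-1, Add(-23, Mul(5, -8)))) = Add(5543, Mul(-1, Add(-23, -40))) = Add(5543, Mul(-1, -63)) = Add(5543, 63) = 5606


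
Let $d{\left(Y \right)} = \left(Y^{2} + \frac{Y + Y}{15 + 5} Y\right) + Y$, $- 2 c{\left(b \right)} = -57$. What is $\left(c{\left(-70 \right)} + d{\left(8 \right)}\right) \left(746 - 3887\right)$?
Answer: $- \frac{3357729}{10} \approx -3.3577 \cdot 10^{5}$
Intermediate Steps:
$c{\left(b \right)} = \frac{57}{2}$ ($c{\left(b \right)} = \left(- \frac{1}{2}\right) \left(-57\right) = \frac{57}{2}$)
$d{\left(Y \right)} = Y + \frac{11 Y^{2}}{10}$ ($d{\left(Y \right)} = \left(Y^{2} + \frac{2 Y}{20} Y\right) + Y = \left(Y^{2} + 2 Y \frac{1}{20} Y\right) + Y = \left(Y^{2} + \frac{Y}{10} Y\right) + Y = \left(Y^{2} + \frac{Y^{2}}{10}\right) + Y = \frac{11 Y^{2}}{10} + Y = Y + \frac{11 Y^{2}}{10}$)
$\left(c{\left(-70 \right)} + d{\left(8 \right)}\right) \left(746 - 3887\right) = \left(\frac{57}{2} + \frac{1}{10} \cdot 8 \left(10 + 11 \cdot 8\right)\right) \left(746 - 3887\right) = \left(\frac{57}{2} + \frac{1}{10} \cdot 8 \left(10 + 88\right)\right) \left(-3141\right) = \left(\frac{57}{2} + \frac{1}{10} \cdot 8 \cdot 98\right) \left(-3141\right) = \left(\frac{57}{2} + \frac{392}{5}\right) \left(-3141\right) = \frac{1069}{10} \left(-3141\right) = - \frac{3357729}{10}$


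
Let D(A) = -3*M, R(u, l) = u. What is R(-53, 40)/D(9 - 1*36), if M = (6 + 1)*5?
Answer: 53/105 ≈ 0.50476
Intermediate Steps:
M = 35 (M = 7*5 = 35)
D(A) = -105 (D(A) = -3*35 = -105)
R(-53, 40)/D(9 - 1*36) = -53/(-105) = -53*(-1/105) = 53/105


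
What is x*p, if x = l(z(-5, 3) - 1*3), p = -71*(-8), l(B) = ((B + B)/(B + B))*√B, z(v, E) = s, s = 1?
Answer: 568*I*√2 ≈ 803.27*I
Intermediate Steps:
z(v, E) = 1
l(B) = √B (l(B) = ((2*B)/((2*B)))*√B = ((2*B)*(1/(2*B)))*√B = 1*√B = √B)
p = 568
x = I*√2 (x = √(1 - 1*3) = √(1 - 3) = √(-2) = I*√2 ≈ 1.4142*I)
x*p = (I*√2)*568 = 568*I*√2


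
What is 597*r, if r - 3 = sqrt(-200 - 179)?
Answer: 1791 + 597*I*sqrt(379) ≈ 1791.0 + 11622.0*I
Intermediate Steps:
r = 3 + I*sqrt(379) (r = 3 + sqrt(-200 - 179) = 3 + sqrt(-379) = 3 + I*sqrt(379) ≈ 3.0 + 19.468*I)
597*r = 597*(3 + I*sqrt(379)) = 1791 + 597*I*sqrt(379)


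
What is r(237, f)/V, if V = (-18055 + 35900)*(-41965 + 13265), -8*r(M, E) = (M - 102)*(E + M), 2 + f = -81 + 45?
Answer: 5373/819442400 ≈ 6.5569e-6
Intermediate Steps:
f = -38 (f = -2 + (-81 + 45) = -2 - 36 = -38)
r(M, E) = -(-102 + M)*(E + M)/8 (r(M, E) = -(M - 102)*(E + M)/8 = -(-102 + M)*(E + M)/8)
V = -512151500 (V = 17845*(-28700) = -512151500)
r(237, f)/V = (-⅛*237² + (51/4)*(-38) + (51/4)*237 - ⅛*(-38)*237)/(-512151500) = (-⅛*56169 - 969/2 + 12087/4 + 4503/4)*(-1/512151500) = (-56169/8 - 969/2 + 12087/4 + 4503/4)*(-1/512151500) = -26865/8*(-1/512151500) = 5373/819442400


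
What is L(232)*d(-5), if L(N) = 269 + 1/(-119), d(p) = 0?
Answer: 0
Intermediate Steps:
L(N) = 32010/119 (L(N) = 269 - 1/119 = 32010/119)
L(232)*d(-5) = (32010/119)*0 = 0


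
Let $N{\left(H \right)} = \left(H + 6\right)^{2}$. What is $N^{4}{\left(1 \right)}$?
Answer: $5764801$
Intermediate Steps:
$N{\left(H \right)} = \left(6 + H\right)^{2}$
$N^{4}{\left(1 \right)} = \left(\left(6 + 1\right)^{2}\right)^{4} = \left(7^{2}\right)^{4} = 49^{4} = 5764801$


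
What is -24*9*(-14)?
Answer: 3024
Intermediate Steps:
-24*9*(-14) = -216*(-14) = 3024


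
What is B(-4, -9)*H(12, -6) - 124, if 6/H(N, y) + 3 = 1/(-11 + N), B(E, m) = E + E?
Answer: -100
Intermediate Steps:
B(E, m) = 2*E
H(N, y) = 6/(-3 + 1/(-11 + N))
B(-4, -9)*H(12, -6) - 124 = (2*(-4))*(6*(11 - 1*12)/(-34 + 3*12)) - 124 = -48*(11 - 12)/(-34 + 36) - 124 = -48*(-1)/2 - 124 = -8*(-3) - 124 = 24 - 124 = -100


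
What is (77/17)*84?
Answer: 6468/17 ≈ 380.47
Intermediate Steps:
(77/17)*84 = 6468/17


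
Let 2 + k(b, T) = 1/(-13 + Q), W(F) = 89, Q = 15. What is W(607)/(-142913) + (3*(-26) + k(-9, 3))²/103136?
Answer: 3576267137/58957900672 ≈ 0.060658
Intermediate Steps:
k(b, T) = -3/2 (k(b, T) = -2 + 1/(-13 + 15) = -2 + 1/2 = -2 + ½ = -3/2)
W(607)/(-142913) + (3*(-26) + k(-9, 3))²/103136 = 89/(-142913) + (3*(-26) - 3/2)²/103136 = 89*(-1/142913) + (-78 - 3/2)²*(1/103136) = -89/142913 + (-159/2)²*(1/103136) = -89/142913 + (25281/4)*(1/103136) = -89/142913 + 25281/412544 = 3576267137/58957900672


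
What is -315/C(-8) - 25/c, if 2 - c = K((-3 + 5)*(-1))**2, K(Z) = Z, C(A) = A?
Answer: 415/8 ≈ 51.875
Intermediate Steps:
c = -2 (c = 2 - ((-3 + 5)*(-1))**2 = 2 - (2*(-1))**2 = 2 - 1*(-2)**2 = 2 - 1*4 = 2 - 4 = -2)
-315/C(-8) - 25/c = -315/(-8) - 25/(-2) = -315*(-1/8) - 25*(-1/2) = 315/8 + 25/2 = 415/8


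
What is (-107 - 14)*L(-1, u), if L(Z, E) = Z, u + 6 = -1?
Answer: 121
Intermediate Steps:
u = -7 (u = -6 - 1 = -7)
(-107 - 14)*L(-1, u) = (-107 - 14)*(-1) = -121*(-1) = 121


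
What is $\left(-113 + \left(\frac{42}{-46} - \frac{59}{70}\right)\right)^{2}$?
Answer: $\frac{34135149049}{2592100} \approx 13169.0$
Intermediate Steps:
$\left(-113 + \left(\frac{42}{-46} - \frac{59}{70}\right)\right)^{2} = \left(-113 + \left(42 \left(- \frac{1}{46}\right) - \frac{59}{70}\right)\right)^{2} = \left(-113 - \frac{2827}{1610}\right)^{2} = \left(- \frac{184757}{1610}\right)^{2} = \frac{34135149049}{2592100}$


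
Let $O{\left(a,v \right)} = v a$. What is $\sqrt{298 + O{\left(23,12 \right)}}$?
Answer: $\sqrt{574} \approx 23.958$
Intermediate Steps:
$O{\left(a,v \right)} = a v$
$\sqrt{298 + O{\left(23,12 \right)}} = \sqrt{298 + 23 \cdot 12} = \sqrt{298 + 276} = \sqrt{574}$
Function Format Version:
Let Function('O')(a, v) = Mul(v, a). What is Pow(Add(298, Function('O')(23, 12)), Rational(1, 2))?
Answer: Pow(574, Rational(1, 2)) ≈ 23.958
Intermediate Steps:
Function('O')(a, v) = Mul(a, v)
Pow(Add(298, Function('O')(23, 12)), Rational(1, 2)) = Pow(Add(298, Mul(23, 12)), Rational(1, 2)) = Pow(Add(298, 276), Rational(1, 2)) = Pow(574, Rational(1, 2))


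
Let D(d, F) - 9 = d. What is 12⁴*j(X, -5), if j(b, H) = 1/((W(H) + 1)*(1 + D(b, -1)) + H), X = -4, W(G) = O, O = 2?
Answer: 20736/13 ≈ 1595.1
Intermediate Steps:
D(d, F) = 9 + d
W(G) = 2
j(b, H) = 1/(30 + H + 3*b) (j(b, H) = 1/((2 + 1)*(1 + (9 + b)) + H) = 1/(3*(10 + b) + H) = 1/((30 + 3*b) + H) = 1/(30 + H + 3*b))
12⁴*j(X, -5) = 12⁴/(30 - 5 + 3*(-4)) = 20736/(30 - 5 - 12) = 20736/13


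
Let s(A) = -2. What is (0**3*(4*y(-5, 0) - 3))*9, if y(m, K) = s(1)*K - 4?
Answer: 0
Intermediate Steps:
y(m, K) = -4 - 2*K (y(m, K) = -2*K - 4 = -4 - 2*K)
(0**3*(4*y(-5, 0) - 3))*9 = (0**3*(4*(-4 - 2*0) - 3))*9 = (0*(4*(-4 + 0) - 3))*9 = (0*(4*(-4) - 3))*9 = (0*(-16 - 3))*9 = (0*(-19))*9 = 0*9 = 0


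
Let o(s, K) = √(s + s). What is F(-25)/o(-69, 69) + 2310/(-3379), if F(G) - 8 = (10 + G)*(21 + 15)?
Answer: -2310/3379 + 266*I*√138/69 ≈ -0.68363 + 45.287*I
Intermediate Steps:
F(G) = 368 + 36*G (F(G) = 8 + (10 + G)*(21 + 15) = 8 + (10 + G)*36 = 8 + (360 + 36*G) = 368 + 36*G)
o(s, K) = √2*√s (o(s, K) = √(2*s) = √2*√s)
F(-25)/o(-69, 69) + 2310/(-3379) = (368 + 36*(-25))/((√2*√(-69))) + 2310/(-3379) = (368 - 900)/((√2*(I*√69))) + 2310*(-1/3379) = -532*(-I*√138/138) - 2310/3379 = -(-266)*I*√138/69 - 2310/3379 = 266*I*√138/69 - 2310/3379 = -2310/3379 + 266*I*√138/69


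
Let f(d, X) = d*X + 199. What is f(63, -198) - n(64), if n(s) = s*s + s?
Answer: -16435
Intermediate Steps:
f(d, X) = 199 + X*d (f(d, X) = X*d + 199 = 199 + X*d)
n(s) = s + s² (n(s) = s² + s = s + s²)
f(63, -198) - n(64) = (199 - 198*63) - 64*(1 + 64) = (199 - 12474) - 64*65 = -12275 - 1*4160 = -12275 - 4160 = -16435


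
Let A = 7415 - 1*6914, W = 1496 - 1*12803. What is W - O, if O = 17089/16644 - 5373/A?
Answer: -31401393695/2779548 ≈ -11297.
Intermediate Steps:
W = -11307 (W = 1496 - 12803 = -11307)
A = 501 (A = 7415 - 6914 = 501)
O = -26955541/2779548 (O = 17089/16644 - 5373/501 = 17089*(1/16644) - 5373*1/501 = 17089/16644 - 1791/167 = -26955541/2779548 ≈ -9.6978)
W - O = -11307 - 1*(-26955541/2779548) = -11307 + 26955541/2779548 = -31401393695/2779548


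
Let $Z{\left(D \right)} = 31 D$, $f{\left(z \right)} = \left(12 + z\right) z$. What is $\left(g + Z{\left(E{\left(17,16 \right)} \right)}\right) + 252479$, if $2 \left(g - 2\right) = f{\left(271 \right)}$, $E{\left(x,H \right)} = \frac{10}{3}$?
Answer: $\frac{1745585}{6} \approx 2.9093 \cdot 10^{5}$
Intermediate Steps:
$f{\left(z \right)} = z \left(12 + z\right)$
$E{\left(x,H \right)} = \frac{10}{3}$ ($E{\left(x,H \right)} = 10 \cdot \frac{1}{3} = \frac{10}{3}$)
$g = \frac{76697}{2}$ ($g = 2 + \frac{271 \left(12 + 271\right)}{2} = 2 + \frac{271 \cdot 283}{2} = 2 + \frac{1}{2} \cdot 76693 = 2 + \frac{76693}{2} = \frac{76697}{2} \approx 38349.0$)
$\left(g + Z{\left(E{\left(17,16 \right)} \right)}\right) + 252479 = \left(\frac{76697}{2} + 31 \cdot \frac{10}{3}\right) + 252479 = \left(\frac{76697}{2} + \frac{310}{3}\right) + 252479 = \frac{230711}{6} + 252479 = \frac{1745585}{6}$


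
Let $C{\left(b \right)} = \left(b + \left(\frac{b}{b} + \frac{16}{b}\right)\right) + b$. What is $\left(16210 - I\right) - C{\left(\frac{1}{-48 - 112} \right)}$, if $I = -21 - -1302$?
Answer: $\frac{1399041}{80} \approx 17488.0$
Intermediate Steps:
$I = 1281$ ($I = -21 + 1302 = 1281$)
$C{\left(b \right)} = 1 + 2 b + \frac{16}{b}$ ($C{\left(b \right)} = \left(b + \left(1 + \frac{16}{b}\right)\right) + b = \left(1 + b + \frac{16}{b}\right) + b = 1 + 2 b + \frac{16}{b}$)
$\left(16210 - I\right) - C{\left(\frac{1}{-48 - 112} \right)} = \left(16210 - 1281\right) - \left(1 + \frac{2}{-48 - 112} + \frac{16}{\frac{1}{-48 - 112}}\right) = \left(16210 - 1281\right) - \left(1 + \frac{2}{-160} + \frac{16}{\frac{1}{-160}}\right) = 14929 - \left(1 + 2 \left(- \frac{1}{160}\right) + \frac{16}{- \frac{1}{160}}\right) = 14929 - \left(1 - \frac{1}{80} + 16 \left(-160\right)\right) = 14929 - \left(1 - \frac{1}{80} - 2560\right) = 14929 - - \frac{204721}{80} = 14929 + \frac{204721}{80} = \frac{1399041}{80}$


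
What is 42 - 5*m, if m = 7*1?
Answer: 7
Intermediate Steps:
m = 7
42 - 5*m = 42 - 5*7 = 42 - 35 = 7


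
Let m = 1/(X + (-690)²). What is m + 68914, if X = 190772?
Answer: 45956817009/666872 ≈ 68914.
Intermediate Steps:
m = 1/666872 (m = 1/(190772 + (-690)²) = 1/(190772 + 476100) = 1/666872 ≈ 1.4995e-6)
m + 68914 = 1/666872 + 68914 = 45956817009/666872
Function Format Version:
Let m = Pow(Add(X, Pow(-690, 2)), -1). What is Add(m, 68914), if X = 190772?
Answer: Rational(45956817009, 666872) ≈ 68914.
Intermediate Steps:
m = Rational(1, 666872) (m = Pow(Add(190772, Pow(-690, 2)), -1) = Pow(Add(190772, 476100), -1) = Pow(666872, -1) = Rational(1, 666872) ≈ 1.4995e-6)
Add(m, 68914) = Add(Rational(1, 666872), 68914) = Rational(45956817009, 666872)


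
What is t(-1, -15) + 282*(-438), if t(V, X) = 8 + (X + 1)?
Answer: -123522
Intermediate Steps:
t(V, X) = 9 + X (t(V, X) = 8 + (1 + X) = 9 + X)
t(-1, -15) + 282*(-438) = (9 - 15) + 282*(-438) = -6 - 123516 = -123522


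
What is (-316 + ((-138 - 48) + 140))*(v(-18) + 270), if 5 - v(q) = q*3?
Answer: -119098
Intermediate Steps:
v(q) = 5 - 3*q (v(q) = 5 - q*3 = 5 - 3*q)
(-316 + ((-138 - 48) + 140))*(v(-18) + 270) = (-316 + ((-138 - 48) + 140))*((5 - 3*(-18)) + 270) = (-316 + (-186 + 140))*((5 + 54) + 270) = (-316 - 46)*(59 + 270) = -362*329 = -119098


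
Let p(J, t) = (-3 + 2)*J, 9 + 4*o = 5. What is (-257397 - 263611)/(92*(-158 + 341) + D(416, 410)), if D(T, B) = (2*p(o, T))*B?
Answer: -65126/2207 ≈ -29.509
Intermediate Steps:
o = -1 (o = -9/4 + (1/4)*5 = -9/4 + 5/4 = -1)
p(J, t) = -J
D(T, B) = 2*B (D(T, B) = (2*(-1*(-1)))*B = (2*1)*B = 2*B)
(-257397 - 263611)/(92*(-158 + 341) + D(416, 410)) = (-257397 - 263611)/(92*(-158 + 341) + 2*410) = -521008/(92*183 + 820) = -521008/(16836 + 820) = -521008/17656 = -521008*1/17656 = -65126/2207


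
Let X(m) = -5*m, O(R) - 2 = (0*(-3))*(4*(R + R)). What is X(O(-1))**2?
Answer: 100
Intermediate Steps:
O(R) = 2 (O(R) = 2 + (0*(-3))*(4*(R + R)) = 2 + 0*(4*(2*R)) = 2 + 0*(8*R) = 2 + 0 = 2)
X(O(-1))**2 = (-5*2)**2 = (-10)**2 = 100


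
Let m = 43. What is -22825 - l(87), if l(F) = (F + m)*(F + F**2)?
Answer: -1018105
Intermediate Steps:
l(F) = (43 + F)*(F + F**2) (l(F) = (F + 43)*(F + F**2) = (43 + F)*(F + F**2))
-22825 - l(87) = -22825 - 87*(43 + 87**2 + 44*87) = -22825 - 87*(43 + 7569 + 3828) = -22825 - 87*11440 = -22825 - 1*995280 = -22825 - 995280 = -1018105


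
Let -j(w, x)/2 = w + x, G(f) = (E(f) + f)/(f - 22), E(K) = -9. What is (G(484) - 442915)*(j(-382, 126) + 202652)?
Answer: -20786344235410/231 ≈ -8.9984e+10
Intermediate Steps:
G(f) = (-9 + f)/(-22 + f) (G(f) = (-9 + f)/(f - 22) = (-9 + f)/(-22 + f))
j(w, x) = -2*w - 2*x (j(w, x) = -2*(w + x) = -2*w - 2*x)
(G(484) - 442915)*(j(-382, 126) + 202652) = ((-9 + 484)/(-22 + 484) - 442915)*((-2*(-382) - 2*126) + 202652) = (475/462 - 442915)*((764 - 252) + 202652) = ((1/462)*475 - 442915)*(512 + 202652) = (475/462 - 442915)*203164 = -204626255/462*203164 = -20786344235410/231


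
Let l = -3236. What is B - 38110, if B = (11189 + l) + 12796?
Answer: -17361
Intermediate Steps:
B = 20749 (B = (11189 - 3236) + 12796 = 7953 + 12796 = 20749)
B - 38110 = 20749 - 38110 = -17361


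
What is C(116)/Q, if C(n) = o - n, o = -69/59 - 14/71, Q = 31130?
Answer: -491649/130403570 ≈ -0.0037702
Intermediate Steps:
o = -5725/4189 (o = -69*1/59 - 14*1/71 = -69/59 - 14/71 = -5725/4189 ≈ -1.3667)
C(n) = -5725/4189 - n
C(116)/Q = (-5725/4189 - 1*116)/31130 = (-5725/4189 - 116)*(1/31130) = -491649/4189*1/31130 = -491649/130403570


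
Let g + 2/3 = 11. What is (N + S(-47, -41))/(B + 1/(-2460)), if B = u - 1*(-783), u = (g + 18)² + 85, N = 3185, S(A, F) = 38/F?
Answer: 23498460/12330337 ≈ 1.9057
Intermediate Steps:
g = 31/3 (g = -⅔ + 11 = 31/3 ≈ 10.333)
u = 7990/9 (u = (31/3 + 18)² + 85 = (85/3)² + 85 = 7225/9 + 85 = 7990/9 ≈ 887.78)
B = 15037/9 (B = 7990/9 - 1*(-783) = 7990/9 + 783 = 15037/9 ≈ 1670.8)
(N + S(-47, -41))/(B + 1/(-2460)) = (3185 + 38/(-41))/(15037/9 + 1/(-2460)) = (3185 + 38*(-1/41))/(15037/9 - 1/2460) = (3185 - 38/41)/(12330337/7380) = (130547/41)*(7380/12330337) = 23498460/12330337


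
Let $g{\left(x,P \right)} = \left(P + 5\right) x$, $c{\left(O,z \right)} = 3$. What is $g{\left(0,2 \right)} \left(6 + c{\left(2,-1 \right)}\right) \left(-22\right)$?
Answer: $0$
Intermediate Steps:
$g{\left(x,P \right)} = x \left(5 + P\right)$ ($g{\left(x,P \right)} = \left(5 + P\right) x = x \left(5 + P\right)$)
$g{\left(0,2 \right)} \left(6 + c{\left(2,-1 \right)}\right) \left(-22\right) = 0 \left(5 + 2\right) \left(6 + 3\right) \left(-22\right) = 0 \cdot 7 \cdot 9 \left(-22\right) = 0 \cdot 9 \left(-22\right) = 0 \left(-22\right) = 0$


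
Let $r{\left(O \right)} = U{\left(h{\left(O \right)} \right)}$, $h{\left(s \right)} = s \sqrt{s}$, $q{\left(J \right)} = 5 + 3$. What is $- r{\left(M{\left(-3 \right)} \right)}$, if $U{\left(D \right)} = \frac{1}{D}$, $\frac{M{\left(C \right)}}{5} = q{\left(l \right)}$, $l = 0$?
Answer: $- \frac{\sqrt{10}}{800} \approx -0.0039528$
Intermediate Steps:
$q{\left(J \right)} = 8$
$h{\left(s \right)} = s^{\frac{3}{2}}$
$M{\left(C \right)} = 40$ ($M{\left(C \right)} = 5 \cdot 8 = 40$)
$r{\left(O \right)} = \frac{1}{O^{\frac{3}{2}}}$
$- r{\left(M{\left(-3 \right)} \right)} = - \frac{1}{80 \sqrt{10}} = - \frac{\sqrt{10}}{800}$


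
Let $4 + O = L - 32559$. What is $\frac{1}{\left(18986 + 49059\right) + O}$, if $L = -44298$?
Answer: $- \frac{1}{8816} \approx -0.00011343$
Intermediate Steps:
$O = -76861$ ($O = -4 - 76857 = -76861$)
$\frac{1}{\left(18986 + 49059\right) + O} = \frac{1}{\left(18986 + 49059\right) - 76861} = \frac{1}{68045 - 76861} = \frac{1}{-8816} = - \frac{1}{8816}$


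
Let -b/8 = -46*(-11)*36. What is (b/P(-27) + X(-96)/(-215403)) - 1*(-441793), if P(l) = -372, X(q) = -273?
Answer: 984228509148/2225831 ≈ 4.4218e+5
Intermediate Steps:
b = -145728 (b = -8*(-46*(-11))*36 = -4048*36 = -8*18216 = -145728)
(b/P(-27) + X(-96)/(-215403)) - 1*(-441793) = (-145728/(-372) - 273/(-215403)) - 1*(-441793) = (-145728*(-1/372) - 273*(-1/215403)) + 441793 = (12144/31 + 91/71801) + 441793 = 871954165/2225831 + 441793 = 984228509148/2225831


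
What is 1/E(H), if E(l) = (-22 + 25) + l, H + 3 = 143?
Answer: 1/143 ≈ 0.0069930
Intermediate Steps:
H = 140 (H = -3 + 143 = 140)
E(l) = 3 + l
1/E(H) = 1/(3 + 140) = 1/143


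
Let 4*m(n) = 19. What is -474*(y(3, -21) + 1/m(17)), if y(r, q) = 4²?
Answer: -145992/19 ≈ -7683.8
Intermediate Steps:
y(r, q) = 16
m(n) = 19/4 (m(n) = (¼)*19 = 19/4)
-474*(y(3, -21) + 1/m(17)) = -474*(16 + 1/(19/4)) = -474*(16 + 4/19) = -474*308/19 = -145992/19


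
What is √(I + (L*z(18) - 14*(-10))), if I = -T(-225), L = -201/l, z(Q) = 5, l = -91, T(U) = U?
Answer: 2*√778505/91 ≈ 19.392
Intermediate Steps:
L = 201/91 (L = -201/(-91) = -201*(-1/91) = 201/91 ≈ 2.2088)
I = 225 (I = -1*(-225) = 225)
√(I + (L*z(18) - 14*(-10))) = √(225 + ((201/91)*5 - 14*(-10))) = √(225 + (1005/91 + 140)) = √(225 + 13745/91) = √(34220/91) = 2*√778505/91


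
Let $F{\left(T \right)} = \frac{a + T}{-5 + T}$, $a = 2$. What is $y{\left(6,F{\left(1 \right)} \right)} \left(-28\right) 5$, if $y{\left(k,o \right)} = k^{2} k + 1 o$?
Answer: $-30135$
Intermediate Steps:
$F{\left(T \right)} = \frac{2 + T}{-5 + T}$
$y{\left(k,o \right)} = o + k^{3}$ ($y{\left(k,o \right)} = k^{3} + o = o + k^{3}$)
$y{\left(6,F{\left(1 \right)} \right)} \left(-28\right) 5 = \left(\frac{2 + 1}{-5 + 1} + 6^{3}\right) \left(-28\right) 5 = \left(\frac{1}{-4} \cdot 3 + 216\right) \left(-28\right) 5 = \left(\left(- \frac{1}{4}\right) 3 + 216\right) \left(-28\right) 5 = \left(- \frac{3}{4} + 216\right) \left(-28\right) 5 = \frac{861}{4} \left(-28\right) 5 = \left(-6027\right) 5 = -30135$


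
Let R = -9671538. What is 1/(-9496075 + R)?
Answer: -1/19167613 ≈ -5.2171e-8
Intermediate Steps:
1/(-9496075 + R) = 1/(-9496075 - 9671538) = 1/(-19167613) = -1/19167613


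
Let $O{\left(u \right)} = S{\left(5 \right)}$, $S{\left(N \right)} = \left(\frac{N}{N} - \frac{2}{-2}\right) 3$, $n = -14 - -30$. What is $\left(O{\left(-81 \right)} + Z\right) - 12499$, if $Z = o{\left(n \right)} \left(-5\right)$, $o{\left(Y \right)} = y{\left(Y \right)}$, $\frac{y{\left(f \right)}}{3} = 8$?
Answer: $-12613$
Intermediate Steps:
$n = 16$ ($n = -14 + 30 = 16$)
$S{\left(N \right)} = 6$ ($S{\left(N \right)} = \left(1 - -1\right) 3 = \left(1 + 1\right) 3 = 2 \cdot 3 = 6$)
$O{\left(u \right)} = 6$
$y{\left(f \right)} = 24$ ($y{\left(f \right)} = 3 \cdot 8 = 24$)
$o{\left(Y \right)} = 24$
$Z = -120$ ($Z = 24 \left(-5\right) = -120$)
$\left(O{\left(-81 \right)} + Z\right) - 12499 = \left(6 - 120\right) - 12499 = -114 - 12499 = -12613$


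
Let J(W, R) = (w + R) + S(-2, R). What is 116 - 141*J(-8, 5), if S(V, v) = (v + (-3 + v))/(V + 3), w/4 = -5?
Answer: 1244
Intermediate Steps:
w = -20 (w = 4*(-5) = -20)
S(V, v) = (-3 + 2*v)/(3 + V)
J(W, R) = -23 + 3*R (J(W, R) = (-20 + R) + (-3 + 2*R)/(3 - 2) = (-20 + R) + (-3 + 2*R)/1 = (-20 + R) + 1*(-3 + 2*R) = (-20 + R) + (-3 + 2*R) = -23 + 3*R)
116 - 141*J(-8, 5) = 116 - 141*(-23 + 3*5) = 116 - 141*(-23 + 15) = 116 - 141*(-8) = 116 + 1128 = 1244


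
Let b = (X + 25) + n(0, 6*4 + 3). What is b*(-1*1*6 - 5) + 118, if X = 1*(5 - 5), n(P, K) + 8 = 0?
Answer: -69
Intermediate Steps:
n(P, K) = -8 (n(P, K) = -8 + 0 = -8)
X = 0 (X = 1*0 = 0)
b = 17 (b = (0 + 25) - 8 = 25 - 8 = 17)
b*(-1*1*6 - 5) + 118 = 17*(-1*1*6 - 5) + 118 = 17*(-1*6 - 5) + 118 = 17*(-6 - 5) + 118 = 17*(-11) + 118 = -187 + 118 = -69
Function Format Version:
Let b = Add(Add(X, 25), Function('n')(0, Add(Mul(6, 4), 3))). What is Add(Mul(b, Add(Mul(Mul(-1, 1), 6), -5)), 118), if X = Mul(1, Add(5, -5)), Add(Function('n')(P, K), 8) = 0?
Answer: -69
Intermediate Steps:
Function('n')(P, K) = -8 (Function('n')(P, K) = Add(-8, 0) = -8)
X = 0 (X = Mul(1, 0) = 0)
b = 17 (b = Add(Add(0, 25), -8) = Add(25, -8) = 17)
Add(Mul(b, Add(Mul(Mul(-1, 1), 6), -5)), 118) = Add(Mul(17, Add(Mul(Mul(-1, 1), 6), -5)), 118) = Add(Mul(17, Add(Mul(-1, 6), -5)), 118) = Add(Mul(17, Add(-6, -5)), 118) = Add(Mul(17, -11), 118) = Add(-187, 118) = -69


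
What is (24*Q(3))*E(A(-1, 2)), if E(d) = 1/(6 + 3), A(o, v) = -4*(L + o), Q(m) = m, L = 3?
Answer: 8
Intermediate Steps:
A(o, v) = -12 - 4*o (A(o, v) = -4*(3 + o) = -12 - 4*o)
E(d) = ⅑ (E(d) = 1/9 = ⅑)
(24*Q(3))*E(A(-1, 2)) = (24*3)*(⅑) = 72*(⅑) = 8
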